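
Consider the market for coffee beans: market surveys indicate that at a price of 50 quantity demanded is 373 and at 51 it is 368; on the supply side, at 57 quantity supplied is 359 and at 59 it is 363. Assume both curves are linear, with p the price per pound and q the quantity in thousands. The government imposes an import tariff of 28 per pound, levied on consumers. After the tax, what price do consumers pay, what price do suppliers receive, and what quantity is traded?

Demand slope: (368 − 373)/(51 − 50) = -5, so qd = 623 − 5p.
Supply slope: (363 − 359)/(59 − 57) = 2, so qs = 2p + 245.
Before the tax: set 623 − 5p = 2p + 245 → p* = 54, q* = 353.
With the tax collected from consumers, demand (in seller-price terms) shifts: qd = 623 − 5(p + 28).
New equilibrium: consumers pay 62, suppliers receive 34, q = 313. (Wedge: pb − ps = 28.)
The less price-elastic side of the market bears the larger share of a per-unit tax.

Consumers pay 62; suppliers receive 34; quantity = 313.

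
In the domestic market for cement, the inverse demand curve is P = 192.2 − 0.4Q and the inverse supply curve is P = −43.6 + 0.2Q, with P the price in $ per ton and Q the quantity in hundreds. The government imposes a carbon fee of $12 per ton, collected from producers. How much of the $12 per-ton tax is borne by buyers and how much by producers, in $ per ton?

Buyers bear $8 per ton; producers bear $4 per ton.

Inverting to Q(P) form: Qd = 480.5 − 2.5P; Qs = 5P + 218.
Before the tax: set 480.5 − 2.5P = 5P + 218 → P* = $35, Q* = 393.
With the tax collected from producers, supply shifts: Qs = 5(P − 12) + 218.
New equilibrium: buyers pay $43, producers receive $31, Q = 373. (Wedge: Pb − Ps = 12.)
Burden on buyers: $8; on producers: $4. (They sum to $12.)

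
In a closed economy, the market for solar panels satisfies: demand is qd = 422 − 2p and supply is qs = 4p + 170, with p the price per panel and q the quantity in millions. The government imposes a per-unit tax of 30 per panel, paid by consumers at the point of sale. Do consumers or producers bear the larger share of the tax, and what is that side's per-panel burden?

Without the tax, 422 − 2p = 4p + 170 gives 6p = 252, so p* = 42 and q* = 338.
With the tax collected from consumers, demand (in seller-price terms) shifts: qd = 422 − 2(p + 30).
New equilibrium: consumers pay 62, producers receive 32, q = 298. (Wedge: pb − ps = 30.)
Per-panel burden: consumers 20, producers 10.
Consumers take the larger share because demand is less price-elastic here (demand slope 2 vs supply slope 4).
The less price-elastic side of the market bears the larger share of a per-unit tax.

Consumers bear the larger share: 20 per panel.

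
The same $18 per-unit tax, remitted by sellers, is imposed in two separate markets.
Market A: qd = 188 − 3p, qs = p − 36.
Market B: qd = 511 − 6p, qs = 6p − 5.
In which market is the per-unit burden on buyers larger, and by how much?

Market B, by $4.5.

Market A: pre-tax p* = $56, q* = 20; post-tax q = 6.5; per-unit burden on buyers = $4.5.
Market B: pre-tax p* = $43, q* = 253; post-tax q = 199; per-unit burden on buyers = $9.
Difference: $4.5 vs $9 → market B is larger by $4.5.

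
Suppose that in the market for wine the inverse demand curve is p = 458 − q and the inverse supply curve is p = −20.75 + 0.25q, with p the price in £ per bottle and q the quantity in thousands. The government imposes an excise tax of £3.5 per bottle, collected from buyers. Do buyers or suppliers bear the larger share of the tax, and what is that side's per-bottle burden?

Inverting to q(p) form: qd = 458 − p; qs = 4p + 83.
Before the tax: set 458 − p = 4p + 83 → p* = £75, q* = 383.
With the tax collected from buyers, demand (in seller-price terms) shifts: qd = 458 − (p + 3.5).
Solving gives q = 380.2 with buyers paying £77.8 and suppliers receiving £74.3 (the £3.5 wedge).
Per-bottle burden: buyers £2.8, suppliers £0.7.
Buyers take the larger share because demand is less price-elastic here (demand slope 1 vs supply slope 4).
The less price-elastic side of the market bears the larger share of a per-unit tax.

Buyers bear the larger share: £2.8 per bottle.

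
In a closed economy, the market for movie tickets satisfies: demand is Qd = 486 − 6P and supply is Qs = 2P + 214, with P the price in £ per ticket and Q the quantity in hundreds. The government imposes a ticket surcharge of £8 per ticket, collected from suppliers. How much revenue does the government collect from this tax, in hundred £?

Before the tax: set 486 − 6P = 2P + 214 → P* = £34, Q* = 282.
With the tax collected from suppliers, supply shifts: Qs = 2(P − 8) + 214.
Solving gives Q = 270 with buyers paying £36 and suppliers receiving £28 (the £8 wedge).
Revenue = t · Q = 8 · 270 = £2160.

Tax revenue = £2160 hundred.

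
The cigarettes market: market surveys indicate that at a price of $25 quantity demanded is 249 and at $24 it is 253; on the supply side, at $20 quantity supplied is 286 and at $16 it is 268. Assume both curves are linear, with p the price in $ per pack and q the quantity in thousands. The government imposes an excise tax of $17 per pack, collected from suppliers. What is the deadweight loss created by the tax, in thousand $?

Demand slope: (253 − 249)/(24 − 25) = -4, so qd = 349 − 4p.
Supply slope: (268 − 286)/(16 − 20) = 4.5, so qs = 4.5p + 196.
Before the tax: set 349 − 4p = 4.5p + 196 → p* = $18, q* = 277.
With the tax collected from suppliers, supply shifts: qs = 4.5(p − 17) + 196.
Solving gives q = 241 with consumers paying $27 and suppliers receiving $10 (the $17 wedge).
Quantity falls by |ΔQ| = |277 − 241| = 36.
DWL = ½ · t · |ΔQ| = ½ · 17 · 36 = $306.

Deadweight loss = $306 thousand.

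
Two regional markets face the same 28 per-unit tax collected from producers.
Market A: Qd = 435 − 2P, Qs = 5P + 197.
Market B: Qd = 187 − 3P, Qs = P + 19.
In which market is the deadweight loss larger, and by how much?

Market A: pre-tax P* = 34, Q* = 367; post-tax Q = 327; deadweight loss = 560.
Market B: pre-tax P* = 42, Q* = 61; post-tax Q = 40; deadweight loss = 294.
Difference: 560 vs 294 → market A is larger by 266.

Market A, by 266.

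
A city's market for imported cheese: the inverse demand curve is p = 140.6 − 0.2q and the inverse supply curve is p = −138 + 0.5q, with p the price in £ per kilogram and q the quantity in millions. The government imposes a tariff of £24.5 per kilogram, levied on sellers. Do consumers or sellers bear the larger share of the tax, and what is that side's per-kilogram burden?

Sellers bear the larger share: £17.5 per kilogram.

Inverting to q(p) form: qd = 703 − 5p; qs = 2p + 276.
Before the tax: set 703 − 5p = 2p + 276 → p* = £61, q* = 398.
With the tax collected from sellers, supply shifts: qs = 2(p − 24.5) + 276.
New equilibrium: consumers pay £68, sellers receive £43.5, q = 363. (Wedge: pb − ps = 24.5.)
Per-kilogram burden: consumers £7, sellers £17.5.
Sellers take the larger share because supply is less price-elastic here (demand slope 5 vs supply slope 2).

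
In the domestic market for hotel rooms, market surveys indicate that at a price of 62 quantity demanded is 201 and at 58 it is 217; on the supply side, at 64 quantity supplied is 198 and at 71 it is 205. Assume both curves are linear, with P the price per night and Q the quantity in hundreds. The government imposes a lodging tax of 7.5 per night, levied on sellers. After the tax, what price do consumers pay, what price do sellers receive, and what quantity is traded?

Demand slope: (217 − 201)/(58 − 62) = -4, so Qd = 449 − 4P.
Supply slope: (205 − 198)/(71 − 64) = 1, so Qs = P + 134.
Without the tax, 449 − 4P = P + 134 gives 5P = 315, so P* = 63 and Q* = 197.
With the tax collected from sellers, supply shifts: Qs = (P − 7.5) + 134.
New equilibrium: consumers pay 64.5, sellers receive 57, Q = 191. (Wedge: Pb − Ps = 7.5.)
The less price-elastic side of the market bears the larger share of a per-unit tax.

Consumers pay 64.5; sellers receive 57; quantity = 191.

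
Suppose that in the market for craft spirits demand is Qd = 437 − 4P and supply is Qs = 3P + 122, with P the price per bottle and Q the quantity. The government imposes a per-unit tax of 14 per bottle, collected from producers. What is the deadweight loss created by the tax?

Deadweight loss = 168.

Without the tax, 437 − 4P = 3P + 122 gives 7P = 315, so P* = 45 and Q* = 257.
With the tax collected from producers, supply shifts: Qs = 3(P − 14) + 122.
Solving gives Q = 233 with buyers paying 51 and producers receiving 37 (the 14 wedge).
Quantity falls by |ΔQ| = |257 − 233| = 24.
DWL = ½ · t · |ΔQ| = ½ · 14 · 24 = 168.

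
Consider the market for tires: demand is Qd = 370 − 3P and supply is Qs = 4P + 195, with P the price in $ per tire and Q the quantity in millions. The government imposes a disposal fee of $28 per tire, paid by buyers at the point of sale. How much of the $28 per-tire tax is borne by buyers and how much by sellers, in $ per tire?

Buyers bear $16 per tire; sellers bear $12 per tire.

Before the tax: set 370 − 3P = 4P + 195 → P* = $25, Q* = 295.
With the tax collected from buyers, demand (in seller-price terms) shifts: Qd = 370 − 3(P + 28).
Solving gives Q = 247 with buyers paying $41 and sellers receiving $13 (the $28 wedge).
Burden on buyers: $16; on sellers: $12. (They sum to $28.)
The less price-elastic side of the market bears the larger share of a per-unit tax.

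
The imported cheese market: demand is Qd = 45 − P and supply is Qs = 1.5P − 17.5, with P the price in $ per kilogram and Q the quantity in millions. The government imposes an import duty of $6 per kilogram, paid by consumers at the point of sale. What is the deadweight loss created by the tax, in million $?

Before the tax: set 45 − P = 1.5P − 17.5 → P* = $25, Q* = 20.
With the tax collected from consumers, demand (in seller-price terms) shifts: Qd = 45 − (P + 6).
New equilibrium: consumers pay $28.6, suppliers receive $22.6, Q = 16.4. (Wedge: Pb − Ps = 6.)
Quantity falls by |ΔQ| = |20 − 16.4| = 3.6.
DWL = ½ · t · |ΔQ| = ½ · 6 · 3.6 = $10.8.

Deadweight loss = $10.8 million.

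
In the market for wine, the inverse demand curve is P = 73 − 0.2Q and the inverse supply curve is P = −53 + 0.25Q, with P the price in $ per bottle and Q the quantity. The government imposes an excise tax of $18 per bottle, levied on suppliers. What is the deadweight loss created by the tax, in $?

Deadweight loss = $360.

Inverting to Q(P) form: Qd = 365 − 5P; Qs = 4P + 212.
Before the tax: set 365 − 5P = 4P + 212 → P* = $17, Q* = 280.
With the tax collected from suppliers, supply shifts: Qs = 4(P − 18) + 212.
New equilibrium: consumers pay $25, suppliers receive $7, Q = 240. (Wedge: Pb − Ps = 18.)
Quantity falls by |ΔQ| = |280 − 240| = 40.
DWL = ½ · t · |ΔQ| = ½ · 18 · 40 = $360.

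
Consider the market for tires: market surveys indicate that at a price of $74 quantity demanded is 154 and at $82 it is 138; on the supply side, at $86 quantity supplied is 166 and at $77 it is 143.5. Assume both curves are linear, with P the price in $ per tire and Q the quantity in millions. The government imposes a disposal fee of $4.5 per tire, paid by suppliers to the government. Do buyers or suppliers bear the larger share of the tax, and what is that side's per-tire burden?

Buyers bear the larger share: $2.5 per tire.

Demand slope: (138 − 154)/(82 − 74) = -2, so Qd = 302 − 2P.
Supply slope: (143.5 − 166)/(77 − 86) = 2.5, so Qs = 2.5P − 49.
Before the tax: set 302 − 2P = 2.5P − 49 → P* = $78, Q* = 146.
With the tax collected from suppliers, supply shifts: Qs = 2.5(P − 4.5) − 49.
New equilibrium: buyers pay $80.5, suppliers receive $76, Q = 141. (Wedge: Pb − Ps = 4.5.)
Per-tire burden: buyers $2.5, suppliers $2.
Buyers take the larger share because demand is less price-elastic here (demand slope 2 vs supply slope 2.5).
The less price-elastic side of the market bears the larger share of a per-unit tax.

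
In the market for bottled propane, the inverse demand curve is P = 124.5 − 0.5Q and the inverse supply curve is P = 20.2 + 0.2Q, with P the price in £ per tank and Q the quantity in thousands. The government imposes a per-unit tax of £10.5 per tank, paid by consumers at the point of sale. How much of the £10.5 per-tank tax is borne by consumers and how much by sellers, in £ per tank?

Inverting to Q(P) form: Qd = 249 − 2P; Qs = 5P − 101.
Without the tax, 249 − 2P = 5P − 101 gives 7P = 350, so P* = £50 and Q* = 149.
With the tax collected from consumers, demand (in seller-price terms) shifts: Qd = 249 − 2(P + 10.5).
New equilibrium: consumers pay £57.5, sellers receive £47, Q = 134. (Wedge: Pb − Ps = 10.5.)
Burden on consumers: £7.5; on sellers: £3. (They sum to £10.5.)
The less price-elastic side of the market bears the larger share of a per-unit tax.

Consumers bear £7.5 per tank; sellers bear £3 per tank.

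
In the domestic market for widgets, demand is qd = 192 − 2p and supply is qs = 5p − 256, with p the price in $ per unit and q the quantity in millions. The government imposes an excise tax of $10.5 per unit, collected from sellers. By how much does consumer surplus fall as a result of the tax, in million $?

Without the tax, 192 − 2p = 5p − 256 gives 7p = 448, so p* = $64 and q* = 64.
With the tax collected from sellers, supply shifts: qs = 5(p − 10.5) − 256.
New equilibrium: buyers pay $71.5, sellers receive $61, q = 49. (Wedge: pb − ps = 10.5.)
ΔCS is the trapezoid between Q = 49 and Q = 64 of height $7.5: ½ · (64 + 49) · 7.5 = $423.75.

Consumer surplus falls by $423.75 million.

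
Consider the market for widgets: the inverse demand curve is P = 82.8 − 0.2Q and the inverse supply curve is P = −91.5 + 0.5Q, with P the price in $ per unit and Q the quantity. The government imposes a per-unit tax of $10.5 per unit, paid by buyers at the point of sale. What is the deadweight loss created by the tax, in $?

Deadweight loss = $78.75.

Inverting to Q(P) form: Qd = 414 − 5P; Qs = 2P + 183.
Without the tax, 414 − 5P = 2P + 183 gives 7P = 231, so P* = $33 and Q* = 249.
With the tax collected from buyers, demand (in seller-price terms) shifts: Qd = 414 − 5(P + 10.5).
Solving gives Q = 234 with buyers paying $36 and producers receiving $25.5 (the $10.5 wedge).
Quantity falls by |ΔQ| = |249 − 234| = 15.
DWL = ½ · t · |ΔQ| = ½ · 10.5 · 15 = $78.75.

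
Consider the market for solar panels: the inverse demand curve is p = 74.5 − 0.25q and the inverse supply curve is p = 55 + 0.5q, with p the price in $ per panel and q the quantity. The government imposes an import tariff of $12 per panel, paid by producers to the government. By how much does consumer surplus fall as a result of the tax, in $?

Rewrite in direct form: qd = 298 − 4p and qs = 2p − 110.
Without the tax, 298 − 4p = 2p − 110 gives 6p = 408, so p* = $68 and q* = 26.
With the tax collected from producers, supply shifts: qs = 2(p − 12) − 110.
Solving gives q = 10 with buyers paying $72 and producers receiving $60 (the $12 wedge).
ΔCS is the trapezoid between Q = 10 and Q = 26 of height $4: ½ · (26 + 10) · 4 = $72.

Consumer surplus falls by $72.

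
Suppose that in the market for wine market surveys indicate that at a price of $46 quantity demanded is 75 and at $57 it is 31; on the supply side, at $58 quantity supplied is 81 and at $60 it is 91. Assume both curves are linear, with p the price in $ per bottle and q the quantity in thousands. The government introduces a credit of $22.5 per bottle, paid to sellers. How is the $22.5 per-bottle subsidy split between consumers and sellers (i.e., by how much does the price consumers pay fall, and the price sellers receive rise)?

Demand slope: (31 − 75)/(57 − 46) = -4, so qd = 259 − 4p.
Supply slope: (91 − 81)/(60 − 58) = 5, so qs = 5p − 209.
Before the subsidy: set 259 − 4p = 5p − 209 → p* = $52, q* = 51.
With a per-unit subsidy paid to sellers, each receives p + 22.5 per unit sold, so supply becomes qs = 5(p + 22.5) − 209.
Solving gives q = 101 with consumers paying $39.5 and sellers receiving $62 (the $22.5 wedge).
Gain to consumers: $12.5; to sellers: $10. (They sum to $22.5.)

Consumers gain $12.5 per bottle; sellers gain $10 per bottle.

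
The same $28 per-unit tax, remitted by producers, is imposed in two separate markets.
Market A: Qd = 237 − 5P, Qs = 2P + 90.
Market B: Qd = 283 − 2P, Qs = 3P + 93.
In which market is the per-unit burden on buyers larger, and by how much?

Market B, by $8.8.

Market A: pre-tax P* = $21, Q* = 132; post-tax Q = 92; per-unit burden on buyers = $8.
Market B: pre-tax P* = $38, Q* = 207; post-tax Q = 173.4; per-unit burden on buyers = $16.8.
Difference: $8 vs $16.8 → market B is larger by $8.8.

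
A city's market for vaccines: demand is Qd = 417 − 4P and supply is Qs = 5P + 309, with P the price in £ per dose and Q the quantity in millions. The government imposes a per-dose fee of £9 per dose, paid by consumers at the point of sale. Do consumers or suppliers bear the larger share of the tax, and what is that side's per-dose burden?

Consumers bear the larger share: £5 per dose.

Before the tax: set 417 − 4P = 5P + 309 → P* = £12, Q* = 369.
With the tax collected from consumers, demand (in seller-price terms) shifts: Qd = 417 − 4(P + 9).
New equilibrium: consumers pay £17, suppliers receive £8, Q = 349. (Wedge: Pb − Ps = 9.)
Per-dose burden: consumers £5, suppliers £4.
Consumers take the larger share because demand is less price-elastic here (demand slope 4 vs supply slope 5).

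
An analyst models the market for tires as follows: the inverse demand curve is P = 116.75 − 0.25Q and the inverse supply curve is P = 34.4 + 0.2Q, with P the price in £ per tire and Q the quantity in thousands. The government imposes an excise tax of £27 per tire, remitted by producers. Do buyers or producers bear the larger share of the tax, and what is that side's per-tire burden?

Inverting to Q(P) form: Qd = 467 − 4P; Qs = 5P − 172.
Without the tax, 467 − 4P = 5P − 172 gives 9P = 639, so P* = £71 and Q* = 183.
With the tax collected from producers, supply shifts: Qs = 5(P − 27) − 172.
New equilibrium: buyers pay £86, producers receive £59, Q = 123. (Wedge: Pb − Ps = 27.)
Per-tire burden: buyers £15, producers £12.
Buyers take the larger share because demand is less price-elastic here (demand slope 4 vs supply slope 5).
The less price-elastic side of the market bears the larger share of a per-unit tax.

Buyers bear the larger share: £15 per tire.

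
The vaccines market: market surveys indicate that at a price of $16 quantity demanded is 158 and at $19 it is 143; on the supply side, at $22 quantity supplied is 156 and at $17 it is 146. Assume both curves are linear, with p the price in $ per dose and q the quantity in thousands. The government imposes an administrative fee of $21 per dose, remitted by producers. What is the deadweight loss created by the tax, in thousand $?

Demand slope: (143 − 158)/(19 − 16) = -5, so qd = 238 − 5p.
Supply slope: (146 − 156)/(17 − 22) = 2, so qs = 2p + 112.
Before the tax: set 238 − 5p = 2p + 112 → p* = $18, q* = 148.
With the tax collected from producers, supply shifts: qs = 2(p − 21) + 112.
New equilibrium: consumers pay $24, producers receive $3, q = 118. (Wedge: pb − ps = 21.)
Quantity falls by |ΔQ| = |148 − 118| = 30.
DWL = ½ · t · |ΔQ| = ½ · 21 · 30 = $315.

Deadweight loss = $315 thousand.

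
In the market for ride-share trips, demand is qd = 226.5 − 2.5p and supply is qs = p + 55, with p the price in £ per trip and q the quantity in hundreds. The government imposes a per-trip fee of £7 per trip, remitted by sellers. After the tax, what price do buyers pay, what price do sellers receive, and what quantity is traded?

Before the tax: set 226.5 − 2.5p = p + 55 → p* = £49, q* = 104.
With the tax collected from sellers, supply shifts: qs = (p − 7) + 55.
Solving gives q = 99 with buyers paying £51 and sellers receiving £44 (the £7 wedge).
The less price-elastic side of the market bears the larger share of a per-unit tax.

Buyers pay £51; sellers receive £44; quantity = 99.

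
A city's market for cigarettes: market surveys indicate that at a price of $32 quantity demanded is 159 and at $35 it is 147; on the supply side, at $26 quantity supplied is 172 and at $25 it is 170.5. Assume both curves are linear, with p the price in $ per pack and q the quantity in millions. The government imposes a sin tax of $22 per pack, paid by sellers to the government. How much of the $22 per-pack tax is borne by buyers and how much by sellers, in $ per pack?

Demand slope: (147 − 159)/(35 − 32) = -4, so qd = 287 − 4p.
Supply slope: (170.5 − 172)/(25 − 26) = 1.5, so qs = 1.5p + 133.
Before the tax: set 287 − 4p = 1.5p + 133 → p* = $28, q* = 175.
With the tax collected from sellers, supply shifts: qs = 1.5(p − 22) + 133.
New equilibrium: buyers pay $34, sellers receive $12, q = 151. (Wedge: pb − ps = 22.)
Burden on buyers: $6; on sellers: $16. (They sum to $22.)
The less price-elastic side of the market bears the larger share of a per-unit tax.

Buyers bear $6 per pack; sellers bear $16 per pack.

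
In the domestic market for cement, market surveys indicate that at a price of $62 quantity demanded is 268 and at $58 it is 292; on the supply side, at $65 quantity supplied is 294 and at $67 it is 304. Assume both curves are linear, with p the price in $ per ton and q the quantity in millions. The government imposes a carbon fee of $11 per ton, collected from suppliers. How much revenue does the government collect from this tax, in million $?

Demand slope: (292 − 268)/(58 − 62) = -6, so qd = 640 − 6p.
Supply slope: (304 − 294)/(67 − 65) = 5, so qs = 5p − 31.
Without the tax, 640 − 6p = 5p − 31 gives 11p = 671, so p* = $61 and q* = 274.
With the tax collected from suppliers, supply shifts: qs = 5(p − 11) − 31.
New equilibrium: buyers pay $66, suppliers receive $55, q = 244. (Wedge: pb − ps = 11.)
Revenue = t · Q = 11 · 244 = $2684.

Tax revenue = $2684 million.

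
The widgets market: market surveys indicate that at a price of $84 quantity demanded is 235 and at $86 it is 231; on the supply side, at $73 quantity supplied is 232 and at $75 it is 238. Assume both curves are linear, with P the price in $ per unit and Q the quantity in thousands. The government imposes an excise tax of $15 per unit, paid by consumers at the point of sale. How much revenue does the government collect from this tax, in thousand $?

Demand slope: (231 − 235)/(86 − 84) = -2, so Qd = 403 − 2P.
Supply slope: (238 − 232)/(75 − 73) = 3, so Qs = 3P + 13.
Before the tax: set 403 − 2P = 3P + 13 → P* = $78, Q* = 247.
With the tax collected from consumers, demand (in seller-price terms) shifts: Qd = 403 − 2(P + 15).
Solving gives Q = 229 with consumers paying $87 and sellers receiving $72 (the $15 wedge).
Revenue = t · Q = 15 · 229 = $3435.

Tax revenue = $3435 thousand.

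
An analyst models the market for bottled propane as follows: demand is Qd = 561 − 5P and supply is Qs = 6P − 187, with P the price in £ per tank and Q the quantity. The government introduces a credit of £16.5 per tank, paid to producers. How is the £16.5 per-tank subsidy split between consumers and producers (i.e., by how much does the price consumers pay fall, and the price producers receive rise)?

Before the subsidy: set 561 − 5P = 6P − 187 → P* = £68, Q* = 221.
With a per-unit subsidy paid to producers, each receives P + 16.5 per unit sold, so supply becomes Qs = 6(P + 16.5) − 187.
Solving gives Q = 266 with consumers paying £59 and producers receiving £75.5 (the £16.5 wedge).
Gain to consumers: £9; to producers: £7.5. (They sum to £16.5.)

Consumers gain £9 per tank; producers gain £7.5 per tank.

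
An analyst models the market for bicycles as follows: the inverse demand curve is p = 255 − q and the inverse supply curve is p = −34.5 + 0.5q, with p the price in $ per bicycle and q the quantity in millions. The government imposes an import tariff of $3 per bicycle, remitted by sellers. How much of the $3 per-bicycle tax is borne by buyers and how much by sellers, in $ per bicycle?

Buyers bear $2 per bicycle; sellers bear $1 per bicycle.

Inverting to q(p) form: qd = 255 − p; qs = 2p + 69.
Before the tax: set 255 − p = 2p + 69 → p* = $62, q* = 193.
With the tax collected from sellers, supply shifts: qs = 2(p − 3) + 69.
Solving gives q = 191 with buyers paying $64 and sellers receiving $61 (the $3 wedge).
Burden on buyers: $2; on sellers: $1. (They sum to $3.)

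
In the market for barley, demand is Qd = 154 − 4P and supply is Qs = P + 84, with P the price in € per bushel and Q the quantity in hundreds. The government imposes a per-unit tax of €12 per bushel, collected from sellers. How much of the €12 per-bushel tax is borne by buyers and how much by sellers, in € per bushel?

Without the tax, 154 − 4P = P + 84 gives 5P = 70, so P* = €14 and Q* = 98.
With the tax collected from sellers, supply shifts: Qs = (P − 12) + 84.
New equilibrium: buyers pay €16.4, sellers receive €4.4, Q = 88.4. (Wedge: Pb − Ps = 12.)
Burden on buyers: €2.4; on sellers: €9.6. (They sum to €12.)

Buyers bear €2.4 per bushel; sellers bear €9.6 per bushel.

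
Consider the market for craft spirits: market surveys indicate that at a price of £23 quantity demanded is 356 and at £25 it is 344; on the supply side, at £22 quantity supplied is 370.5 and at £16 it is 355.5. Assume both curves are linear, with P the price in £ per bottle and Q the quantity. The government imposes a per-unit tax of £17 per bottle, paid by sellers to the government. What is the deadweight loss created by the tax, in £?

Deadweight loss = £255.

Demand slope: (344 − 356)/(25 − 23) = -6, so Qd = 494 − 6P.
Supply slope: (355.5 − 370.5)/(16 − 22) = 2.5, so Qs = 2.5P + 315.5.
Before the tax: set 494 − 6P = 2.5P + 315.5 → P* = £21, Q* = 368.
With the tax collected from sellers, supply shifts: Qs = 2.5(P − 17) + 315.5.
Solving gives Q = 338 with consumers paying £26 and sellers receiving £9 (the £17 wedge).
Quantity falls by |ΔQ| = |368 − 338| = 30.
DWL = ½ · t · |ΔQ| = ½ · 17 · 30 = £255.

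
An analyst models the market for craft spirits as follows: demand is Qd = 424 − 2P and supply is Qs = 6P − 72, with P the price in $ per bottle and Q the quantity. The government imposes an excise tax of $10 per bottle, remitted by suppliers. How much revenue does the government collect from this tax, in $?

Tax revenue = $2850.

Before the tax: set 424 − 2P = 6P − 72 → P* = $62, Q* = 300.
With the tax collected from suppliers, supply shifts: Qs = 6(P − 10) − 72.
Solving gives Q = 285 with consumers paying $69.5 and suppliers receiving $59.5 (the $10 wedge).
Revenue = t · Q = 10 · 285 = $2850.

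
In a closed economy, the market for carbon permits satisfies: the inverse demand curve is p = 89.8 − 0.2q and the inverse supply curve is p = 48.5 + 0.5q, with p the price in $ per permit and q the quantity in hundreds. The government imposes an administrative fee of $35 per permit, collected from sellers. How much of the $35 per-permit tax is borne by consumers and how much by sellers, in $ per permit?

Consumers bear $10 per permit; sellers bear $25 per permit.

Rewrite in direct form: qd = 449 − 5p and qs = 2p − 97.
Before the tax: set 449 − 5p = 2p − 97 → p* = $78, q* = 59.
With the tax collected from sellers, supply shifts: qs = 2(p − 35) − 97.
Solving gives q = 9 with consumers paying $88 and sellers receiving $53 (the $35 wedge).
Burden on consumers: $10; on sellers: $25. (They sum to $35.)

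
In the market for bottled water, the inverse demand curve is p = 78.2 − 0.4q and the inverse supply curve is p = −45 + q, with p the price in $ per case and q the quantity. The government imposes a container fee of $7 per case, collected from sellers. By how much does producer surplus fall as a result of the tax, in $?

Rewrite in direct form: qd = 195.5 − 2.5p and qs = p + 45.
Without the tax, 195.5 − 2.5p = p + 45 gives 3.5p = 150.5, so p* = $43 and q* = 88.
With the tax collected from sellers, supply shifts: qs = (p − 7) + 45.
New equilibrium: consumers pay $45, sellers receive $38, q = 83. (Wedge: pb − ps = 7.)
ΔPS is the trapezoid between Q = 83 and Q = 88 of height $5: ½ · (88 + 83) · 5 = $427.5.

Producer surplus falls by $427.5.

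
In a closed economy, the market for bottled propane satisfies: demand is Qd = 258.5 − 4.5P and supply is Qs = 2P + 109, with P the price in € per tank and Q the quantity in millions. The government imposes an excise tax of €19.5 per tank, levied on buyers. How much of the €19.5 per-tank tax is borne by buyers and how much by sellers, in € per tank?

Before the tax: set 258.5 − 4.5P = 2P + 109 → P* = €23, Q* = 155.
With the tax collected from buyers, demand (in seller-price terms) shifts: Qd = 258.5 − 4.5(P + 19.5).
Solving gives Q = 128 with buyers paying €29 and sellers receiving €9.5 (the €19.5 wedge).
Burden on buyers: €6; on sellers: €13.5. (They sum to €19.5.)
The less price-elastic side of the market bears the larger share of a per-unit tax.

Buyers bear €6 per tank; sellers bear €13.5 per tank.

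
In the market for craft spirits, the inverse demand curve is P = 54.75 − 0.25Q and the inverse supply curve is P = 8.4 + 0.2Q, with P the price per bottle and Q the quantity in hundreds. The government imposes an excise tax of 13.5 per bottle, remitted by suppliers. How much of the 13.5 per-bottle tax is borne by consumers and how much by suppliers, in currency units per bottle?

Consumers bear 7.5 per bottle; suppliers bear 6 per bottle.

Inverting to Q(P) form: Qd = 219 − 4P; Qs = 5P − 42.
Before the tax: set 219 − 4P = 5P − 42 → P* = 29, Q* = 103.
With the tax collected from suppliers, supply shifts: Qs = 5(P − 13.5) − 42.
Solving gives Q = 73 with consumers paying 36.5 and suppliers receiving 23 (the 13.5 wedge).
Burden on consumers: 7.5; on suppliers: 6. (They sum to 13.5.)
The less price-elastic side of the market bears the larger share of a per-unit tax.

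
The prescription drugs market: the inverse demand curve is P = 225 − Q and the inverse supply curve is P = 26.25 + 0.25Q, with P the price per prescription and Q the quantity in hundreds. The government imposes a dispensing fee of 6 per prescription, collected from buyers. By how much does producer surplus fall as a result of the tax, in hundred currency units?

Inverting to Q(P) form: Qd = 225 − P; Qs = 4P − 105.
Without the tax, 225 − P = 4P − 105 gives 5P = 330, so P* = 66 and Q* = 159.
With the tax collected from buyers, demand (in seller-price terms) shifts: Qd = 225 − (P + 6).
New equilibrium: buyers pay 70.8, producers receive 64.8, Q = 154.2. (Wedge: Pb − Ps = 6.)
ΔPS is the trapezoid between Q = 154.2 and Q = 159 of height 1.2: ½ · (159 + 154.2) · 1.2 = 187.92.

Producer surplus falls by 187.92 hundred.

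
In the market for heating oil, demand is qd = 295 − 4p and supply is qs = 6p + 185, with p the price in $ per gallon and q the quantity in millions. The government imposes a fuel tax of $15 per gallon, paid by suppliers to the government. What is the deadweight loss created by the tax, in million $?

Deadweight loss = $270 million.

Before the tax: set 295 − 4p = 6p + 185 → p* = $11, q* = 251.
With the tax collected from suppliers, supply shifts: qs = 6(p − 15) + 185.
Solving gives q = 215 with buyers paying $20 and suppliers receiving $5 (the $15 wedge).
Quantity falls by |ΔQ| = |251 − 215| = 36.
DWL = ½ · t · |ΔQ| = ½ · 15 · 36 = $270.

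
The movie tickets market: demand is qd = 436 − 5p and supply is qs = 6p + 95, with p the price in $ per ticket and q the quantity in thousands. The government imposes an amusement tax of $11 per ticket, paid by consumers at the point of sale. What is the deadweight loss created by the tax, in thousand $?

Before the tax: set 436 − 5p = 6p + 95 → p* = $31, q* = 281.
With the tax collected from consumers, demand (in seller-price terms) shifts: qd = 436 − 5(p + 11).
Solving gives q = 251 with consumers paying $37 and producers receiving $26 (the $11 wedge).
Quantity falls by |ΔQ| = |281 − 251| = 30.
DWL = ½ · t · |ΔQ| = ½ · 11 · 30 = $165.

Deadweight loss = $165 thousand.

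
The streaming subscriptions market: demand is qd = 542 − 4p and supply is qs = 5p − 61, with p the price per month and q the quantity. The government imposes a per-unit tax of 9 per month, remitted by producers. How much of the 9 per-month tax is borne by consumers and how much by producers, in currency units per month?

Consumers bear 5 per month; producers bear 4 per month.

Before the tax: set 542 − 4p = 5p − 61 → p* = 67, q* = 274.
With the tax collected from producers, supply shifts: qs = 5(p − 9) − 61.
New equilibrium: consumers pay 72, producers receive 63, q = 254. (Wedge: pb − ps = 9.)
Burden on consumers: 5; on producers: 4. (They sum to 9.)
The less price-elastic side of the market bears the larger share of a per-unit tax.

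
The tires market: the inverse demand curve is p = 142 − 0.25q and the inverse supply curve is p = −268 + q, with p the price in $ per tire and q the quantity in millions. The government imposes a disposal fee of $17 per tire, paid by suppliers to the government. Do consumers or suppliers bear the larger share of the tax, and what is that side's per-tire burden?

Inverting to q(p) form: qd = 568 − 4p; qs = p + 268.
Without the tax, 568 − 4p = p + 268 gives 5p = 300, so p* = $60 and q* = 328.
With the tax collected from suppliers, supply shifts: qs = (p − 17) + 268.
New equilibrium: consumers pay $63.4, suppliers receive $46.4, q = 314.4. (Wedge: pb − ps = 17.)
Per-tire burden: consumers $3.4, suppliers $13.6.
Suppliers take the larger share because supply is less price-elastic here (demand slope 4 vs supply slope 1).
The less price-elastic side of the market bears the larger share of a per-unit tax.

Suppliers bear the larger share: $13.6 per tire.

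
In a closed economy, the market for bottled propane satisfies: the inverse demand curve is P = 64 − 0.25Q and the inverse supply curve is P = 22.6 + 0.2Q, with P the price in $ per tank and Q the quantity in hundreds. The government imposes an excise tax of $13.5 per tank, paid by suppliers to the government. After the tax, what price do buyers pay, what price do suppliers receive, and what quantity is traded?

Inverting to Q(P) form: Qd = 256 − 4P; Qs = 5P − 113.
Before the tax: set 256 − 4P = 5P − 113 → P* = $41, Q* = 92.
With the tax collected from suppliers, supply shifts: Qs = 5(P − 13.5) − 113.
New equilibrium: buyers pay $48.5, suppliers receive $35, Q = 62. (Wedge: Pb − Ps = 13.5.)

Buyers pay $48.5; suppliers receive $35; quantity = 62.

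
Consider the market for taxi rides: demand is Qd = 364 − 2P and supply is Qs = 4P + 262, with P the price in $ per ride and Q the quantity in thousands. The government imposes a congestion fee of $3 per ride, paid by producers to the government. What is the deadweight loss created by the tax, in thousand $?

Without the tax, 364 − 2P = 4P + 262 gives 6P = 102, so P* = $17 and Q* = 330.
With the tax collected from producers, supply shifts: Qs = 4(P − 3) + 262.
Solving gives Q = 326 with buyers paying $19 and producers receiving $16 (the $3 wedge).
Quantity falls by |ΔQ| = |330 − 326| = 4.
DWL = ½ · t · |ΔQ| = ½ · 3 · 4 = $6.

Deadweight loss = $6 thousand.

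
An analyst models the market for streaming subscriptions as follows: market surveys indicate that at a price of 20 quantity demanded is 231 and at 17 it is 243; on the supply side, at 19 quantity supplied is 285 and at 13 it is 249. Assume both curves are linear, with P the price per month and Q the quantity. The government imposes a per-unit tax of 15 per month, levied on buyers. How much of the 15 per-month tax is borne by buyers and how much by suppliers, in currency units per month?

Buyers bear 9 per month; suppliers bear 6 per month.

Demand slope: (243 − 231)/(17 − 20) = -4, so Qd = 311 − 4P.
Supply slope: (249 − 285)/(13 − 19) = 6, so Qs = 6P + 171.
Before the tax: set 311 − 4P = 6P + 171 → P* = 14, Q* = 255.
With the tax collected from buyers, demand (in seller-price terms) shifts: Qd = 311 − 4(P + 15).
New equilibrium: buyers pay 23, suppliers receive 8, Q = 219. (Wedge: Pb − Ps = 15.)
Burden on buyers: 9; on suppliers: 6. (They sum to 15.)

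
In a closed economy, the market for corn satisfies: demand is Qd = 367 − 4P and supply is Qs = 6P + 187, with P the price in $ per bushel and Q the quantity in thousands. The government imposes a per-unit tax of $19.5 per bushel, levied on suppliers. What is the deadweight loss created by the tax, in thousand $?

Before the tax: set 367 − 4P = 6P + 187 → P* = $18, Q* = 295.
With the tax collected from suppliers, supply shifts: Qs = 6(P − 19.5) + 187.
Solving gives Q = 248.2 with consumers paying $29.7 and suppliers receiving $10.2 (the $19.5 wedge).
Quantity falls by |ΔQ| = |295 − 248.2| = 46.8.
DWL = ½ · t · |ΔQ| = ½ · 19.5 · 46.8 = $456.3.

Deadweight loss = $456.3 thousand.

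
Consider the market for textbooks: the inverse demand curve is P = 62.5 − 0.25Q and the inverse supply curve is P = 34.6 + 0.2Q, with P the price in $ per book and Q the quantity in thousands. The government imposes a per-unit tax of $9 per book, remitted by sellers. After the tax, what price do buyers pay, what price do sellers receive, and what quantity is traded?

Buyers pay $52; sellers receive $43; quantity = 42.

Rewrite in direct form: Qd = 250 − 4P and Qs = 5P − 173.
Before the tax: set 250 − 4P = 5P − 173 → P* = $47, Q* = 62.
With the tax collected from sellers, supply shifts: Qs = 5(P − 9) − 173.
New equilibrium: buyers pay $52, sellers receive $43, Q = 42. (Wedge: Pb − Ps = 9.)
The less price-elastic side of the market bears the larger share of a per-unit tax.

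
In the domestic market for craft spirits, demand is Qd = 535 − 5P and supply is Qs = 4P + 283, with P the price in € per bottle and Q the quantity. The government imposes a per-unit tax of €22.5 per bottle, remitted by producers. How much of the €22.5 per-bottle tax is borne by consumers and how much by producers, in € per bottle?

Before the tax: set 535 − 5P = 4P + 283 → P* = €28, Q* = 395.
With the tax collected from producers, supply shifts: Qs = 4(P − 22.5) + 283.
Solving gives Q = 345 with consumers paying €38 and producers receiving €15.5 (the €22.5 wedge).
Burden on consumers: €10; on producers: €12.5. (They sum to €22.5.)
The less price-elastic side of the market bears the larger share of a per-unit tax.

Consumers bear €10 per bottle; producers bear €12.5 per bottle.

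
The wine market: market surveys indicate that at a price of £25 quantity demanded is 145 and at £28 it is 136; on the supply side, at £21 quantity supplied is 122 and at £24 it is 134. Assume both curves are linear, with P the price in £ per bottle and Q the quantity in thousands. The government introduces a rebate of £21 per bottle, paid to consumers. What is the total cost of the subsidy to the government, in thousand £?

Demand slope: (136 − 145)/(28 − 25) = -3, so Qd = 220 − 3P.
Supply slope: (134 − 122)/(24 − 21) = 4, so Qs = 4P + 38.
Before the subsidy: set 220 − 3P = 4P + 38 → P* = £26, Q* = 142.
With a per-unit subsidy paid to consumers, each effectively pays P − 21, so demand becomes Qd = 220 − 3(P − 21).
Solving gives Q = 178 with consumers paying £14 and producers receiving £35 (the £21 wedge).
Outlay = t · Q = 21 · 178 = £3738.

Government outlay = £3738 thousand.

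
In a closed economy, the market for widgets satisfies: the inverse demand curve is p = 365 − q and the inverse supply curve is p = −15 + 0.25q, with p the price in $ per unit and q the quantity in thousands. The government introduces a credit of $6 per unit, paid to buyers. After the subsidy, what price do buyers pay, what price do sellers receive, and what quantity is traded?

Buyers pay $56.2; sellers receive $62.2; quantity = 308.8.

Inverting to q(p) form: qd = 365 − p; qs = 4p + 60.
Without the subsidy, 365 − p = 4p + 60 gives 5p = 305, so p* = $61 and q* = 304.
With a per-unit subsidy paid to buyers, each effectively pays p − 6, so demand becomes qd = 365 − (p − 6).
New equilibrium: buyers pay $56.2, sellers receive $62.2, q = 308.8. (Wedge: pb − ps = −6.)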